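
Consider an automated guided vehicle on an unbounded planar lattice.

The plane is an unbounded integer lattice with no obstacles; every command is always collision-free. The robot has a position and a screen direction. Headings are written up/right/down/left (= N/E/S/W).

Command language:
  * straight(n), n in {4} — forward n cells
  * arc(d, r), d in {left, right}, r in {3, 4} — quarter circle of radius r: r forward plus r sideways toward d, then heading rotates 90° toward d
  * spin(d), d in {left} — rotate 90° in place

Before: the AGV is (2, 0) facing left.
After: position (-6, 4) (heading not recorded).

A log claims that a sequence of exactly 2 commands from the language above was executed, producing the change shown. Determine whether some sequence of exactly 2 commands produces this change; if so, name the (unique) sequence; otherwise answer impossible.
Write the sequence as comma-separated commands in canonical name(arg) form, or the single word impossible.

straight(4), arc(right, 4)

key: order matters: swapping straight(4) and arc(right, 4) lands elsewhere
initial: (2, 0) facing left
1. straight(4) → (-2, 0) facing left
2. arc(right, 4) → (-6, 4) facing up
no other 2-command option fits: unique.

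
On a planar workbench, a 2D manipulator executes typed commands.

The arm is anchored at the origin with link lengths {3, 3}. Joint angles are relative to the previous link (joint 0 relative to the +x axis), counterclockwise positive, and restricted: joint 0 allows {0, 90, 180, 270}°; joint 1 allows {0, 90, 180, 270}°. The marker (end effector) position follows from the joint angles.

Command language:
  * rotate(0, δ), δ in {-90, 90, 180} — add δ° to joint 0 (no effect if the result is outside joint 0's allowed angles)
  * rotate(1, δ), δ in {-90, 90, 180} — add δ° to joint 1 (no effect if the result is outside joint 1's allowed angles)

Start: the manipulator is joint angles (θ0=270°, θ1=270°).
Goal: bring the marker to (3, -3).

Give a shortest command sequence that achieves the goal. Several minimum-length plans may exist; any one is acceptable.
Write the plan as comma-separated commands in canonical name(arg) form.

rotate(0, 90)

t0: joint angles (θ0=270°, θ1=270°)
t=1 rotate(0, 90) ⇒ joint angles (θ0=0°, θ1=270°)
minimal: 1 command(s), checked below 1.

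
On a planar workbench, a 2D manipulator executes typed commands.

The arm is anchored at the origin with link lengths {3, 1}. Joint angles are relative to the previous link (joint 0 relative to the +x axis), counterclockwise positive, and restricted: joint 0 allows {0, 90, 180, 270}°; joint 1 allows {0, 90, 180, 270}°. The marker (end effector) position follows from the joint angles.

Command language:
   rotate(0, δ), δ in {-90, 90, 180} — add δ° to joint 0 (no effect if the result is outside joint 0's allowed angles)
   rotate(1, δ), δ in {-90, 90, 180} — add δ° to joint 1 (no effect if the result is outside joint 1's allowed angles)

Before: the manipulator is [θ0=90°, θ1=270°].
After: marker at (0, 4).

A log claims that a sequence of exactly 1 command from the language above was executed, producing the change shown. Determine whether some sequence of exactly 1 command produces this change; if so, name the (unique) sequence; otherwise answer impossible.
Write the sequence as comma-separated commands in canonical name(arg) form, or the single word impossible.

t0: [θ0=90°, θ1=270°]
1. rotate(1, 90) → [θ0=90°, θ1=0°]
uniquely the one of 6 1-step routes that fits.

rotate(1, 90)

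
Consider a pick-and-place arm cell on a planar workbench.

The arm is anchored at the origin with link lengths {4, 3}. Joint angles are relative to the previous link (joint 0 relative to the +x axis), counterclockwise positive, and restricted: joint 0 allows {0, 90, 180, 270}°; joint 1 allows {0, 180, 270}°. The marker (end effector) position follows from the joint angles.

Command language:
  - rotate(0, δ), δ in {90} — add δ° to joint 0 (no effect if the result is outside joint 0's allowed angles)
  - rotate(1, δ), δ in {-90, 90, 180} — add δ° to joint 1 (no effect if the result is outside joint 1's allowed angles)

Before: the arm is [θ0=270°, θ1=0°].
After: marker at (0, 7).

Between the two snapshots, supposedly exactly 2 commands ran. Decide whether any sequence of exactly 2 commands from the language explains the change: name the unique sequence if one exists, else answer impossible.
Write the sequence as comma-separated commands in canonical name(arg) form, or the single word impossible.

rotate(0, 90), rotate(0, 90)

start: [θ0=270°, θ1=0°]
t=1 rotate(0, 90) ⇒ [θ0=0°, θ1=0°]
t=2 rotate(0, 90) ⇒ [θ0=90°, θ1=0°]
uniquely the one of 16 2-step routes that fits.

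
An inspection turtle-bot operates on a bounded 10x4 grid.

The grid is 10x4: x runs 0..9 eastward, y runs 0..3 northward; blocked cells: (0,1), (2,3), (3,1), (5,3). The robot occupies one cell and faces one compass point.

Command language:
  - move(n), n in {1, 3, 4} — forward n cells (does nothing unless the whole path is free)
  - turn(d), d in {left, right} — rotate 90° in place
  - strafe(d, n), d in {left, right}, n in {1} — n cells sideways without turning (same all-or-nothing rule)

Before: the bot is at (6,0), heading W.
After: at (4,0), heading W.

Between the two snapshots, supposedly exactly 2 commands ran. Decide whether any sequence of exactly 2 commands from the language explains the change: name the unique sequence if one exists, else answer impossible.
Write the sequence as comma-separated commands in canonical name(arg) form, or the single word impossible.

key: heading stays W — no command in the sequence turns
initial: at (6,0), heading W
step 1 (move(1)): at (5,0), heading W
step 2 (move(1)): at (4,0), heading W
no rival 2-sequence matches.

move(1), move(1)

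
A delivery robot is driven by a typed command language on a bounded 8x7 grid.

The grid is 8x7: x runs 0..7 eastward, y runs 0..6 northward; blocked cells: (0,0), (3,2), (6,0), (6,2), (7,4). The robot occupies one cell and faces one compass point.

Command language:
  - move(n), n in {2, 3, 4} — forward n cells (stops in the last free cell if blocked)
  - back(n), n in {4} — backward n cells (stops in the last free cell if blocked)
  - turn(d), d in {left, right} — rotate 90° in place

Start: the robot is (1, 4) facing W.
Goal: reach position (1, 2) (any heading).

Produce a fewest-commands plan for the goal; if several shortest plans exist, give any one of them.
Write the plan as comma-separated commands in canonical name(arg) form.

begin: (1, 4) facing W
1. turn(left) → (1, 4) facing S
2. move(2) → (1, 2) facing S
shorter routes all fall short; 2 is best.

turn(left), move(2)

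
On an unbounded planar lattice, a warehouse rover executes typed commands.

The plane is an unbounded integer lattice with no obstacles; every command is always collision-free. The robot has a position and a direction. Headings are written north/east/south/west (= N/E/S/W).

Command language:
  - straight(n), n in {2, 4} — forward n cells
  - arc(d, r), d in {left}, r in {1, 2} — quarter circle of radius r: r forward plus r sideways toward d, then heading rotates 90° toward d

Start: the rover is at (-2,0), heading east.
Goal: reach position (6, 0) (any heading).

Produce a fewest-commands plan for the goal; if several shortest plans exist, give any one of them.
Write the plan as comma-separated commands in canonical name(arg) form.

straight(4), straight(4)

begin: at (-2,0), heading east
step 1 (straight(4)): at (2,0), heading east
step 2 (straight(4)): at (6,0), heading east
nothing shorter than 2 reaches the goal.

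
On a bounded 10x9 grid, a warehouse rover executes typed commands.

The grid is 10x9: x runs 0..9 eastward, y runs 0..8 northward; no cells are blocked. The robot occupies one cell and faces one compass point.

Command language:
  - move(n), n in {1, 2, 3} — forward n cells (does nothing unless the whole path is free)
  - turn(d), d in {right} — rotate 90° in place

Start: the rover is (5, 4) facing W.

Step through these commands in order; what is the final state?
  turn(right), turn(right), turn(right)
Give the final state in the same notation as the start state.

begin: (5, 4) facing W
[1] after turn(right): (5, 4) facing N
[2] after turn(right): (5, 4) facing E
[3] after turn(right): (5, 4) facing S

(5, 4) facing S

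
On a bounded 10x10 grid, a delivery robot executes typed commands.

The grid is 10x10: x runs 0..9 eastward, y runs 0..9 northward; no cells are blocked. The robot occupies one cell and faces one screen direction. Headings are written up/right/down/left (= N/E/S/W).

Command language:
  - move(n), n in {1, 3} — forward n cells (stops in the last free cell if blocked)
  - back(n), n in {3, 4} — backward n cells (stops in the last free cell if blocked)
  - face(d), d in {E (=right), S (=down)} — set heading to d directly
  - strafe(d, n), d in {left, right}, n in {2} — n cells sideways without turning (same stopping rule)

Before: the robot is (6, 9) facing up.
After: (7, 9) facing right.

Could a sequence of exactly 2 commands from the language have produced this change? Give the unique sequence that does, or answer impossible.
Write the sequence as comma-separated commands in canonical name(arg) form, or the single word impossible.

face(E), move(1)

key: position moved to (7,9) AND the heading swung to E — translation plus rotation needed
initial: (6, 9) facing up
step 1 (face(E)): (6, 9) facing right
step 2 (move(1)): (7, 9) facing right
uniquely the one of 64 2-step routes that fits.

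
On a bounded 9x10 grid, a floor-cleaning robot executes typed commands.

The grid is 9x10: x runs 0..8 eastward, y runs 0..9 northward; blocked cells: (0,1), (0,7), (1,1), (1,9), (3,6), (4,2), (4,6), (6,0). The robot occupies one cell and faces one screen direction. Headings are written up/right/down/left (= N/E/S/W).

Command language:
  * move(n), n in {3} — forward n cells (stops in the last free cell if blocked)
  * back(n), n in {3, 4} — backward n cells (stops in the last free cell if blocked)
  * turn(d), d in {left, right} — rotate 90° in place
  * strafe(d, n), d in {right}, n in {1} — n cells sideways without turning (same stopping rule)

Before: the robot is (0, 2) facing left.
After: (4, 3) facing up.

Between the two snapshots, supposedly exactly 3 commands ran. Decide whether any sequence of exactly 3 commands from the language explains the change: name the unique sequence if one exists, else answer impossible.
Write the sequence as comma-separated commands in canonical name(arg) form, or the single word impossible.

strafe(right, 1), back(4), turn(right)

key: running turn(right) before strafe(right, 1) would end elsewhere — order is forced
t0: (0, 2) facing left
t=1 strafe(right, 1) ⇒ (0, 3) facing left
t=2 back(4) ⇒ (4, 3) facing left
t=3 turn(right) ⇒ (4, 3) facing up
no other 3-command option fits: unique.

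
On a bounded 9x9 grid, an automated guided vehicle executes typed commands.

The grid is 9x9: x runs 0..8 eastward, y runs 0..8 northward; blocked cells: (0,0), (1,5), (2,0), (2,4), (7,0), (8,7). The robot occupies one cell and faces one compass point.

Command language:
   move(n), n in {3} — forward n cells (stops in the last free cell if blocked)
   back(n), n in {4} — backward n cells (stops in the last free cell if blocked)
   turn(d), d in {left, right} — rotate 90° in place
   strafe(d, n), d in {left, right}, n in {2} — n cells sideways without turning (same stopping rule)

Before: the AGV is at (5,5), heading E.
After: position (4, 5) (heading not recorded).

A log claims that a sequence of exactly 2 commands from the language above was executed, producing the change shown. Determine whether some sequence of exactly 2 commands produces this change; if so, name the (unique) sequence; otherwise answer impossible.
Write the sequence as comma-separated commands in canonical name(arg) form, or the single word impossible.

key: order matters: swapping move(3) and back(4) lands elsewhere
from: at (5,5), heading E
step 1 (move(3)): at (8,5), heading E
step 2 (back(4)): at (4,5), heading E
no other 2-command option fits: unique.

move(3), back(4)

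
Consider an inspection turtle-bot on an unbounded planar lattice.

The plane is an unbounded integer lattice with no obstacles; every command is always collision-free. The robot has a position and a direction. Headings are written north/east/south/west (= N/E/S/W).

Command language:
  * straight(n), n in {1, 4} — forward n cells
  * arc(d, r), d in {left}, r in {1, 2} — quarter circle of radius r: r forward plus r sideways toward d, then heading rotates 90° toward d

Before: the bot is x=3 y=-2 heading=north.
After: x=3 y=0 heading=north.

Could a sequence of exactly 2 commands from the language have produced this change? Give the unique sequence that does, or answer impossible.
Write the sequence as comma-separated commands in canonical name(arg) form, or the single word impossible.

straight(1), straight(1)

key: still facing N at the end — nothing in the sequence rotates
from: x=3 y=-2 heading=north
t=1 straight(1) ⇒ x=3 y=-1 heading=north
t=2 straight(1) ⇒ x=3 y=0 heading=north
all 16 alternatives checked — unique.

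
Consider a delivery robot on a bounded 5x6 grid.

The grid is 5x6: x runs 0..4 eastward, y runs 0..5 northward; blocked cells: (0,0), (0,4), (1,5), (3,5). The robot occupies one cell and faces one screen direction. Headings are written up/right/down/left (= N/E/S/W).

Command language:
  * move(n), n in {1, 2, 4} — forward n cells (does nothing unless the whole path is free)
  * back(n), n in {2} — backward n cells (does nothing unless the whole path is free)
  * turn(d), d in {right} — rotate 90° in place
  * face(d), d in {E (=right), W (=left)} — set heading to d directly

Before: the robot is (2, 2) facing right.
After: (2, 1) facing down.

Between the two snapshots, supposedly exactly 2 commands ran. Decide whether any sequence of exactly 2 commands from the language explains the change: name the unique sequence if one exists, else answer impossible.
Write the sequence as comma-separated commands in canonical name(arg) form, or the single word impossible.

turn(right), move(1)

key: running move(1) before turn(right) would end elsewhere — order is forced
initial: (2, 2) facing right
step 1 (turn(right)): (2, 2) facing down
step 2 (move(1)): (2, 1) facing down
all 49 alternatives checked — unique.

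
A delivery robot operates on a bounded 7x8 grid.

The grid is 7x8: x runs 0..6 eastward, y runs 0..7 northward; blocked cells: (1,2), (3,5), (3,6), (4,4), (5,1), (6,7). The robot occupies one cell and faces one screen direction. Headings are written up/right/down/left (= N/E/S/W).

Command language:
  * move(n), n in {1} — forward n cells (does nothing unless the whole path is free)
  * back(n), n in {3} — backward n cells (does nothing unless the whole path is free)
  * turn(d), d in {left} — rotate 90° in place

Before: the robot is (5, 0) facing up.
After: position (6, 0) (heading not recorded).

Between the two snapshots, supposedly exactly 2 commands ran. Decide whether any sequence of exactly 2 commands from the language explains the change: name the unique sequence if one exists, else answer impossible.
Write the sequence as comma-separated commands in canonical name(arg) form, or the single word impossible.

every 2-command combo misses the target.

impossible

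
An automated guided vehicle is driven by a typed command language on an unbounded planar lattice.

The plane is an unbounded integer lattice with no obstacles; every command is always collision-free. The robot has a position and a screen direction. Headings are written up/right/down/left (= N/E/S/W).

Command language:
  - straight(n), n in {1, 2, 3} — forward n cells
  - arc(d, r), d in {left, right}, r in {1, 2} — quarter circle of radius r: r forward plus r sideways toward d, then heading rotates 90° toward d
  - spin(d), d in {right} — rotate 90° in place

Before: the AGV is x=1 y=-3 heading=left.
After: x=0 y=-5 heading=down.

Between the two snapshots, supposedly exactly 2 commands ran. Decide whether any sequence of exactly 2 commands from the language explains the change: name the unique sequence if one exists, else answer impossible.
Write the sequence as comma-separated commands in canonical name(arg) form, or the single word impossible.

key: cell and facing (now S) both changed — the 2 commands mix motion and turning
start: x=1 y=-3 heading=left
t=1 arc(left, 1) ⇒ x=0 y=-4 heading=down
t=2 straight(1) ⇒ x=0 y=-5 heading=down
no rival 2-sequence matches.

arc(left, 1), straight(1)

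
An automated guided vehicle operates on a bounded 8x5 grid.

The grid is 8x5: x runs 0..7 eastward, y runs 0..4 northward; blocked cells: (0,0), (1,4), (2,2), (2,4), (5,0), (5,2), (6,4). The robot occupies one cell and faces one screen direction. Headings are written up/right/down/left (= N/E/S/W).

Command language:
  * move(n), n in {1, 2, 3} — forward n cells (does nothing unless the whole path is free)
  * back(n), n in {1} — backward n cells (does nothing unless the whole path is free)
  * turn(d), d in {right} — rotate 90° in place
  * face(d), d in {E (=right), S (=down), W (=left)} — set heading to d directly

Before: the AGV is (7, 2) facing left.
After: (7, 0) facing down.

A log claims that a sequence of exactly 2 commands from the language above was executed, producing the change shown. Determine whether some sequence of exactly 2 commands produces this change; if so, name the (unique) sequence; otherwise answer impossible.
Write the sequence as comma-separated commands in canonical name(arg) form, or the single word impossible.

key: order matters: swapping face(S) and move(2) lands elsewhere
from: (7, 2) facing left
t=1 face(S) ⇒ (7, 2) facing down
t=2 move(2) ⇒ (7, 0) facing down
uniquely the one of 64 2-step routes that fits.

face(S), move(2)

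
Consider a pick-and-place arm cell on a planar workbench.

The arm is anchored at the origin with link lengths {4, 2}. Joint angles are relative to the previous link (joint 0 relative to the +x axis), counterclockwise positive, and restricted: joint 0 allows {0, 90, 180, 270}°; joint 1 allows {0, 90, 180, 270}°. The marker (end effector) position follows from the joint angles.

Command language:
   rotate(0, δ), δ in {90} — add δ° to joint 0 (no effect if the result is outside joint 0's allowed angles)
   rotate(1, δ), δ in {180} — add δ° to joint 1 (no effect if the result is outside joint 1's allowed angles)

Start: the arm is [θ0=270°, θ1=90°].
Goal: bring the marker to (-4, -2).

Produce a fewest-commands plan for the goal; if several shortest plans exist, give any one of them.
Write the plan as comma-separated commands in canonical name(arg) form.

start: [θ0=270°, θ1=90°]
[1] after rotate(0, 90): [θ0=0°, θ1=90°]
[2] after rotate(0, 90): [θ0=90°, θ1=90°]
[3] after rotate(0, 90): [θ0=180°, θ1=90°]
minimal: 3 command(s), checked below 3.

rotate(0, 90), rotate(0, 90), rotate(0, 90)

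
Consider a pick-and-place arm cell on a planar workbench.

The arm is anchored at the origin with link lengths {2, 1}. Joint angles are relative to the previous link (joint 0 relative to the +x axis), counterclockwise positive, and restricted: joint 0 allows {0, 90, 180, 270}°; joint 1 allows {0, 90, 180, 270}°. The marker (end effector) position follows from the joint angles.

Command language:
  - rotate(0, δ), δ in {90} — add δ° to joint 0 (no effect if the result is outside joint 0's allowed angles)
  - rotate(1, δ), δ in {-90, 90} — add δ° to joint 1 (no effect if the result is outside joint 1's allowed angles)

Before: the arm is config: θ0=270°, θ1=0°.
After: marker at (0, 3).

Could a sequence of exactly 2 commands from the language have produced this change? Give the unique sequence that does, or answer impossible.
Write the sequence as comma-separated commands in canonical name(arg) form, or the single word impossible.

rotate(0, 90), rotate(0, 90)

start: config: θ0=270°, θ1=0°
[1] after rotate(0, 90): config: θ0=0°, θ1=0°
[2] after rotate(0, 90): config: θ0=90°, θ1=0°
uniquely the one of 9 2-step routes that fits.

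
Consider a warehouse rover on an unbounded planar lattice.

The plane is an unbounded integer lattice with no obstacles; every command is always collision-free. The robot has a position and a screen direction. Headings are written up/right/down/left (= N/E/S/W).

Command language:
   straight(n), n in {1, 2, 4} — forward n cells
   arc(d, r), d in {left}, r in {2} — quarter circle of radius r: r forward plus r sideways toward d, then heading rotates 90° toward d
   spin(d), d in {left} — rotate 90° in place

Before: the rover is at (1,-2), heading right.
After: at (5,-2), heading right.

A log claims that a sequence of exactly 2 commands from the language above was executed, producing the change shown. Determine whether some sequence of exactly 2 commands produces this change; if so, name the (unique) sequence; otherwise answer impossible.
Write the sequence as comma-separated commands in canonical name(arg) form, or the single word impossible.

straight(2), straight(2)

key: still facing E at the end — nothing in the sequence rotates
begin: at (1,-2), heading right
1. straight(2) → at (3,-2), heading right
2. straight(2) → at (5,-2), heading right
no rival 2-sequence matches.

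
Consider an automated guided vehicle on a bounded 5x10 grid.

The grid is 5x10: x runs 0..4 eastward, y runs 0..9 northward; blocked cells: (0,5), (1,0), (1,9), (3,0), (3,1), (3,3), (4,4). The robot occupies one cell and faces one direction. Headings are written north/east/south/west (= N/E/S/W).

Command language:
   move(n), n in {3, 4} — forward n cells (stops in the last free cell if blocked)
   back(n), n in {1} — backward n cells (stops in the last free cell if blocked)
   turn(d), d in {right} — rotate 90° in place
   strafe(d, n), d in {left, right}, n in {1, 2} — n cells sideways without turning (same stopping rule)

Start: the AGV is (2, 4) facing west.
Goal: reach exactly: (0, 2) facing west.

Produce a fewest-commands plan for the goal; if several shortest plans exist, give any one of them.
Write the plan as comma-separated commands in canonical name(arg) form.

move(4), strafe(left, 2)

start: (2, 4) facing west
[1] after move(4): (0, 4) facing west
[2] after strafe(left, 2): (0, 2) facing west
nothing shorter than 2 reaches the goal.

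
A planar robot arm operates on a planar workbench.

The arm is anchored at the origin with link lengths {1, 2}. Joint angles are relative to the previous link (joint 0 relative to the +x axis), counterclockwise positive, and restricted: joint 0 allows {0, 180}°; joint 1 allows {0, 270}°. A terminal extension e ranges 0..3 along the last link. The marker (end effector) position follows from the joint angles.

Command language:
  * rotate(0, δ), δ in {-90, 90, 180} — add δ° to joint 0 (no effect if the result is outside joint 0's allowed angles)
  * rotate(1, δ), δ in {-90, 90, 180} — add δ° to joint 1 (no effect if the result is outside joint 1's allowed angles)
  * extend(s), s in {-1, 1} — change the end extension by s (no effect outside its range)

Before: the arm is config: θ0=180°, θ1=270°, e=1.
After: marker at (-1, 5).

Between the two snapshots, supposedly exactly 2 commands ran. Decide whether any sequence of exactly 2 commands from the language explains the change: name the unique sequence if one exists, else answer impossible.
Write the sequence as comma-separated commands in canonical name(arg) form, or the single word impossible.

begin: config: θ0=180°, θ1=270°, e=1
1. extend(1) → config: θ0=180°, θ1=270°, e=2
2. extend(1) → config: θ0=180°, θ1=270°, e=3
uniquely the one of 64 2-step routes that fits.

extend(1), extend(1)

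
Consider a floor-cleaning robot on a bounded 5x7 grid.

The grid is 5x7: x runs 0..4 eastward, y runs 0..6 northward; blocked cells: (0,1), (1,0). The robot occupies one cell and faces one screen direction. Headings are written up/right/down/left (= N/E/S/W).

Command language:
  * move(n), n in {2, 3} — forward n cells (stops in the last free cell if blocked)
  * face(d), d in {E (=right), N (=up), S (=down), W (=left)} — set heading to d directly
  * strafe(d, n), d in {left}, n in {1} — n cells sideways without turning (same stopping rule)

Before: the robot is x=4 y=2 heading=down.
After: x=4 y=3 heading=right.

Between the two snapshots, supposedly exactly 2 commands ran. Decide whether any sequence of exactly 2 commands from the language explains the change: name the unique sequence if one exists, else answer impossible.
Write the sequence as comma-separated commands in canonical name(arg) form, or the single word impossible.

key: running strafe(left, 1) before face(E) would end elsewhere — order is forced
begin: x=4 y=2 heading=down
t=1 face(E) ⇒ x=4 y=2 heading=right
t=2 strafe(left, 1) ⇒ x=4 y=3 heading=right
all 49 alternatives checked — unique.

face(E), strafe(left, 1)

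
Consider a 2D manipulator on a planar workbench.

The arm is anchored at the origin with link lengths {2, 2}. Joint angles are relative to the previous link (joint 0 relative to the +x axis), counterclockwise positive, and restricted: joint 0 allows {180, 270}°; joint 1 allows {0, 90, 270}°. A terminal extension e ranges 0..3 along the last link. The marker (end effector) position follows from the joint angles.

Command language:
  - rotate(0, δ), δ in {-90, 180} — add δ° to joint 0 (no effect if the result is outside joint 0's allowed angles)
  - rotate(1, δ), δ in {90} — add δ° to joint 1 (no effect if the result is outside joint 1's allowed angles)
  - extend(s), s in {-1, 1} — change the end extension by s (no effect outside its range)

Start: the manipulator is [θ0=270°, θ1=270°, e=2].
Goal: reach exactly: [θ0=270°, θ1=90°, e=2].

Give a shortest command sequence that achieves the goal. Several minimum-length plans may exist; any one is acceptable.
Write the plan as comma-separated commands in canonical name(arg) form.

initial: [θ0=270°, θ1=270°, e=2]
t=1 rotate(1, 90) ⇒ [θ0=270°, θ1=0°, e=2]
t=2 rotate(1, 90) ⇒ [θ0=270°, θ1=90°, e=2]
minimal: 2 command(s), checked below 2.

rotate(1, 90), rotate(1, 90)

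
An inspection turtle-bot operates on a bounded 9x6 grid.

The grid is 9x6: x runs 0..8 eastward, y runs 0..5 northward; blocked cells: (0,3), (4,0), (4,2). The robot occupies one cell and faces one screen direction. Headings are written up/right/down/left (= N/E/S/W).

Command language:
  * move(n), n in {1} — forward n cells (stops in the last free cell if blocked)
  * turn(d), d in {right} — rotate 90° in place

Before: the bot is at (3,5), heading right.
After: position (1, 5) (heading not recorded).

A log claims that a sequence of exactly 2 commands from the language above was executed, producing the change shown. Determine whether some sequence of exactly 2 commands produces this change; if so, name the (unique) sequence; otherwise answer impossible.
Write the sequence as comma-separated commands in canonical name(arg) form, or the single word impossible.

impossible

checked all 2-command options: none fits.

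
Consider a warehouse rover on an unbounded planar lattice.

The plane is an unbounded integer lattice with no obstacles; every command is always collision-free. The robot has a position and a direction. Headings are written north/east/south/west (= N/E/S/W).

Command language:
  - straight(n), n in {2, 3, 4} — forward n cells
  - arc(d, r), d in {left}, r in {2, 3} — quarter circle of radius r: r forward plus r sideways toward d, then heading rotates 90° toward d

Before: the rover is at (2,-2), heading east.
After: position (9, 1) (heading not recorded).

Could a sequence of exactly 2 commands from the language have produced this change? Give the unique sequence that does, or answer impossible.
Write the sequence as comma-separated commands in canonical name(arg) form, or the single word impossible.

straight(4), arc(left, 3)

key: order matters: swapping straight(4) and arc(left, 3) lands elsewhere
start: at (2,-2), heading east
step 1 (straight(4)): at (6,-2), heading east
step 2 (arc(left, 3)): at (9,1), heading north
uniquely the one of 25 2-step routes that fits.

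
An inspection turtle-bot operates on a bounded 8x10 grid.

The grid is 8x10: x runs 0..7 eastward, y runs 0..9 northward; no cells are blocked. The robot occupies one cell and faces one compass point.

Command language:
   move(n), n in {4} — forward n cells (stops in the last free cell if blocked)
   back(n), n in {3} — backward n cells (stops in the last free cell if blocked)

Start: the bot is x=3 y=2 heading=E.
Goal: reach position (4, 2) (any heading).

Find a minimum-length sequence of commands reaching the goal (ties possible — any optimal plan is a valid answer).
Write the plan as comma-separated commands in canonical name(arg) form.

t0: x=3 y=2 heading=E
[1] after back(3): x=0 y=2 heading=E
[2] after move(4): x=4 y=2 heading=E
nothing shorter than 2 reaches the goal.

back(3), move(4)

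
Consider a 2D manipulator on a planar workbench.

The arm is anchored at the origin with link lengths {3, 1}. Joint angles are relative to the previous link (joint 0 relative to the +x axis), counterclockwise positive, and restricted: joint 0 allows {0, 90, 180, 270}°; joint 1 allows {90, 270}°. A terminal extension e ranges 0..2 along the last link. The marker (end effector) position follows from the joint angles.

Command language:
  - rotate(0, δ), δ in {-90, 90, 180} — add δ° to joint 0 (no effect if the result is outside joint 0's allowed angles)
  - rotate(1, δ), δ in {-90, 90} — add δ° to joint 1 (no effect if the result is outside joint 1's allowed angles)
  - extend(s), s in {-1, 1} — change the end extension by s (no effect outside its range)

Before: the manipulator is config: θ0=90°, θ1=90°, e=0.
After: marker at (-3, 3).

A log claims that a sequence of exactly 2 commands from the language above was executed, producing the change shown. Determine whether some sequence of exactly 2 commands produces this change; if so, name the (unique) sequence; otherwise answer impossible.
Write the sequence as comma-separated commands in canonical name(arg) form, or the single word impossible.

extend(1), extend(1)

begin: config: θ0=90°, θ1=90°, e=0
1. extend(1) → config: θ0=90°, θ1=90°, e=1
2. extend(1) → config: θ0=90°, θ1=90°, e=2
no other 2-command option fits: unique.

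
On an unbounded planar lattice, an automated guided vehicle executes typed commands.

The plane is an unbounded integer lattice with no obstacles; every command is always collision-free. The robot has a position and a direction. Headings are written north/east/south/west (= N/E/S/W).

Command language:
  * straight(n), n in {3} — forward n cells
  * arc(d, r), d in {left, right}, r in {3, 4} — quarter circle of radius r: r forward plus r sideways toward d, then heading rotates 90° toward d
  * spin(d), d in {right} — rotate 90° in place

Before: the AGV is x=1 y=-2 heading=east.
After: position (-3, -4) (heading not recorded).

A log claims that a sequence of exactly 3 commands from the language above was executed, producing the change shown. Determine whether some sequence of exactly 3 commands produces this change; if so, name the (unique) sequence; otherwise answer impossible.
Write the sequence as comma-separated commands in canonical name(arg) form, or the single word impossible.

arc(right, 3), arc(right, 3), arc(right, 4)

key: order matters: swapping arc(right, 3) and arc(right, 4) lands elsewhere
start: x=1 y=-2 heading=east
1. arc(right, 3) → x=4 y=-5 heading=south
2. arc(right, 3) → x=1 y=-8 heading=west
3. arc(right, 4) → x=-3 y=-4 heading=north
no other 3-command option fits: unique.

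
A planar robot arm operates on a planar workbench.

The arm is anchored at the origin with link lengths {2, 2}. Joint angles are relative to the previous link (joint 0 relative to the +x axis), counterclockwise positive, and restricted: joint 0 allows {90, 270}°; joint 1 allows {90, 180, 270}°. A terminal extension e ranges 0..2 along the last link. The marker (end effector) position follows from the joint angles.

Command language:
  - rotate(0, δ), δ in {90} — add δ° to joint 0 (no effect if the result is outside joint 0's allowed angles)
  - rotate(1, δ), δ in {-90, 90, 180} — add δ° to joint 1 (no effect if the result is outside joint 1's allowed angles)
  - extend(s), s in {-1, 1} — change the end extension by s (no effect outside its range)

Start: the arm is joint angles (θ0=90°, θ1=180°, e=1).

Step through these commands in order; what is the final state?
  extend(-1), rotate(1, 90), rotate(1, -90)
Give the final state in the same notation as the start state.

joint angles (θ0=90°, θ1=180°, e=0)

t0: joint angles (θ0=90°, θ1=180°, e=1)
t=1 extend(-1) ⇒ joint angles (θ0=90°, θ1=180°, e=0)
t=2 rotate(1, 90) ⇒ joint angles (θ0=90°, θ1=270°, e=0)
t=3 rotate(1, -90) ⇒ joint angles (θ0=90°, θ1=180°, e=0)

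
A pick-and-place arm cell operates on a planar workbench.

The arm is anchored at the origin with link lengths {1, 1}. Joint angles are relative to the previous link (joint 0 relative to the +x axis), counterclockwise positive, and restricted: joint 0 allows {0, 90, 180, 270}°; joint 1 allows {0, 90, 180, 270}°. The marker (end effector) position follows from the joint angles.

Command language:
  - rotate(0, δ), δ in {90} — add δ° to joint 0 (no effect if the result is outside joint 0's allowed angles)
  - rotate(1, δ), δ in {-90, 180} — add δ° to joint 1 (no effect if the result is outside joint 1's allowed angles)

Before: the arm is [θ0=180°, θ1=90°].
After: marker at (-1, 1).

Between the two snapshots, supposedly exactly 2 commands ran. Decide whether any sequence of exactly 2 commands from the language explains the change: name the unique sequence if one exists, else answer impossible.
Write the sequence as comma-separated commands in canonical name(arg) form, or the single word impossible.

rotate(1, -90), rotate(1, -90)

from: [θ0=180°, θ1=90°]
step 1 (rotate(1, -90)): [θ0=180°, θ1=0°]
step 2 (rotate(1, -90)): [θ0=180°, θ1=270°]
no other 2-command option fits: unique.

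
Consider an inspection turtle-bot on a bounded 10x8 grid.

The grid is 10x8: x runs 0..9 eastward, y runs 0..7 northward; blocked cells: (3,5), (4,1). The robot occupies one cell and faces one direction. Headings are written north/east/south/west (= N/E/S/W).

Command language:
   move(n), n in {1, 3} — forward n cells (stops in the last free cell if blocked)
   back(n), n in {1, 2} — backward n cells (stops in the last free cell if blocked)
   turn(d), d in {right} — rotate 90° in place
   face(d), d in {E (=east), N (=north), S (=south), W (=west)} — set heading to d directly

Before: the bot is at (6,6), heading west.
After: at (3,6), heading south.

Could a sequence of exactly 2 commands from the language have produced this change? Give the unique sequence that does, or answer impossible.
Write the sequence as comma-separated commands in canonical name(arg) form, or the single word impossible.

key: running face(S) before move(3) would end elsewhere — order is forced
from: at (6,6), heading west
step 1 (move(3)): at (3,6), heading west
step 2 (face(S)): at (3,6), heading south
all 81 alternatives checked — unique.

move(3), face(S)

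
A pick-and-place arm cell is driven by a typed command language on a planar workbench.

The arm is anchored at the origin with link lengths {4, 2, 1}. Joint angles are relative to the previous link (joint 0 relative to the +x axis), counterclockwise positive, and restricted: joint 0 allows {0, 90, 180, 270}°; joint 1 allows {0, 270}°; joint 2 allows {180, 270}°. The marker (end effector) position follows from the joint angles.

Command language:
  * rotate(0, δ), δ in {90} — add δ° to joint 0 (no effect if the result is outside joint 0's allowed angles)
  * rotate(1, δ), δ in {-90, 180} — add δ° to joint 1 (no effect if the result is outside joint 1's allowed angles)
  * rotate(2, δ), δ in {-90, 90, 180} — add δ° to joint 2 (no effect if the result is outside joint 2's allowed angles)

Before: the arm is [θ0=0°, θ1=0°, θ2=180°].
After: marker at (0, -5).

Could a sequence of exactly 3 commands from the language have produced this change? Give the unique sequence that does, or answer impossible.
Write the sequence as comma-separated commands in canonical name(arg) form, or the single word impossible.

rotate(0, 90), rotate(0, 90), rotate(0, 90)

from: [θ0=0°, θ1=0°, θ2=180°]
[1] after rotate(0, 90): [θ0=90°, θ1=0°, θ2=180°]
[2] after rotate(0, 90): [θ0=180°, θ1=0°, θ2=180°]
[3] after rotate(0, 90): [θ0=270°, θ1=0°, θ2=180°]
no rival 3-sequence matches.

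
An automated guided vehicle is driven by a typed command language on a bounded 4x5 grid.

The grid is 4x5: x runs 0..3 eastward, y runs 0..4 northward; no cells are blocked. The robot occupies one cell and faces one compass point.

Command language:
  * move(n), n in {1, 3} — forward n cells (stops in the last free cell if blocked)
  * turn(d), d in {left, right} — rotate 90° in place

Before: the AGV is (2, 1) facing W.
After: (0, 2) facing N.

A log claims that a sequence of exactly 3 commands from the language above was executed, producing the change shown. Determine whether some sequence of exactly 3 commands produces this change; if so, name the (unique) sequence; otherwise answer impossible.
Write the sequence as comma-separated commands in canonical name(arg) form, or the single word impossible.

key: position moved to (0,2) AND the heading swung to N — translation plus rotation needed
begin: (2, 1) facing W
1. move(3) → (0, 1) facing W
2. turn(right) → (0, 1) facing N
3. move(1) → (0, 2) facing N
all 64 alternatives checked — unique.

move(3), turn(right), move(1)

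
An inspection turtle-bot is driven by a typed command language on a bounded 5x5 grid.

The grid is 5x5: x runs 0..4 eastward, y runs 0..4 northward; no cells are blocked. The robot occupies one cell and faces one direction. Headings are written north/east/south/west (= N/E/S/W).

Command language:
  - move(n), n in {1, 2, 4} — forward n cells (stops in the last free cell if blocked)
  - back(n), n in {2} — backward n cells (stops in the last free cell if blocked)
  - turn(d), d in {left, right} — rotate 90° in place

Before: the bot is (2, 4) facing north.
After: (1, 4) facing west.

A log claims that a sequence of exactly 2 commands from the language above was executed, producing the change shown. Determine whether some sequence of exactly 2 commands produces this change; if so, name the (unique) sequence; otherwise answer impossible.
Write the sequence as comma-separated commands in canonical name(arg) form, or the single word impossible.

key: position moved to (1,4) AND the heading swung to W — translation plus rotation needed
start: (2, 4) facing north
step 1 (turn(left)): (2, 4) facing west
step 2 (move(1)): (1, 4) facing west
all 36 alternatives checked — unique.

turn(left), move(1)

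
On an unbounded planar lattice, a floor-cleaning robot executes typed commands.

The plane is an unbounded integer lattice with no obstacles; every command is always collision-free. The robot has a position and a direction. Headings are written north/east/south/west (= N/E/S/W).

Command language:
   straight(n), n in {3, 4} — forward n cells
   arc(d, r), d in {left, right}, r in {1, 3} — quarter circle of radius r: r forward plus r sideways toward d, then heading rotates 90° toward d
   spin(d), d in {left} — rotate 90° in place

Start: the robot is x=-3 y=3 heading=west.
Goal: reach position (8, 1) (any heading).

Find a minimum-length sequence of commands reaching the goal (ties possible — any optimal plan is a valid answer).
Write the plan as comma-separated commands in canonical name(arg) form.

start: x=-3 y=3 heading=west
[1] after spin(left): x=-3 y=3 heading=south
[2] after arc(left, 3): x=0 y=0 heading=east
[3] after straight(3): x=3 y=0 heading=east
[4] after straight(4): x=7 y=0 heading=east
[5] after arc(left, 1): x=8 y=1 heading=north
shorter routes all fall short; 5 is best.

spin(left), arc(left, 3), straight(3), straight(4), arc(left, 1)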